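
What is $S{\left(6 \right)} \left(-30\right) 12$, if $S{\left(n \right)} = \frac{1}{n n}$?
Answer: $-10$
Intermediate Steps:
$S{\left(n \right)} = \frac{1}{n^{2}}$
$S{\left(6 \right)} \left(-30\right) 12 = \frac{1}{36} \left(-30\right) 12 = \left(- \frac{5}{6}\right) 12 = -10$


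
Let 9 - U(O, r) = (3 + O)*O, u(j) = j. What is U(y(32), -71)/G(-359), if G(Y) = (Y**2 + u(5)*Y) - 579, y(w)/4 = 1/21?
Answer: 3701/55789587 ≈ 6.6339e-5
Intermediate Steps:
y(w) = 4/21
U(O, r) = 9 - O*(3 + O) (U(O, r) = 9 - (3 + O)*O = 9 - O*(3 + O))
G(Y) = -579 + Y**2 + 5*Y (G(Y) = (Y**2 + 5*Y) - 579 = -579 + Y**2 + 5*Y)
U(y(32), -71)/G(-359) = (9 - (4/21)**2 - 3*4/21)/(-579 + (-359)**2 + 5*(-359)) = (9 - 1*16/441 - 4/7)/(-579 + 128881 - 1795) = (9 - 16/441 - 4/7)/126507 = (3701/441)*(1/126507) = 3701/55789587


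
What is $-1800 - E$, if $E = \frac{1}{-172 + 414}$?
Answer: $- \frac{435601}{242} \approx -1800.0$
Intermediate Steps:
$E = \frac{1}{242} \approx 0.0041322$
$-1800 - E = -1800 - \frac{1}{242} = - \frac{435601}{242}$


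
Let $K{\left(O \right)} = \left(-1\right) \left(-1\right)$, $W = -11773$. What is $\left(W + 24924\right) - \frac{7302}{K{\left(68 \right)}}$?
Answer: $5849$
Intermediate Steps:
$K{\left(O \right)} = 1$
$\left(W + 24924\right) - \frac{7302}{K{\left(68 \right)}} = \left(-11773 + 24924\right) - \frac{7302}{1} = 13151 - 7302 = 5849$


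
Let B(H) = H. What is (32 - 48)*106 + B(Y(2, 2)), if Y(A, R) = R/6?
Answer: -5087/3 ≈ -1695.7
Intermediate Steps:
Y(A, R) = R/6 (Y(A, R) = R*(⅙) = R/6)
(32 - 48)*106 + B(Y(2, 2)) = (32 - 48)*106 + (⅙)*2 = -16*106 + ⅓ = -1696 + ⅓ = -5087/3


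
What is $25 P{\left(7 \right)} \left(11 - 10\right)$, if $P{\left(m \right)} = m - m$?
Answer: $0$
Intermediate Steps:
$P{\left(m \right)} = 0$
$25 P{\left(7 \right)} \left(11 - 10\right) = 25 \cdot 0 \left(11 - 10\right) = 0 \left(11 - 10\right) = 0 \cdot 1 = 0$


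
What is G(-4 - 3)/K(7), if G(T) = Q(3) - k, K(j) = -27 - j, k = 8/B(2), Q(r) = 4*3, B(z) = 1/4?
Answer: 10/17 ≈ 0.58823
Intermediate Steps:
B(z) = ¼
Q(r) = 12
k = 32 (k = 8/(¼) = 8*4 = 32)
G(T) = -20 (G(T) = 12 - 1*32 = 12 - 32 = -20)
G(-4 - 3)/K(7) = -20/(-27 - 1*7) = -20/(-27 - 7) = -20/(-34) = -20*(-1/34) = 10/17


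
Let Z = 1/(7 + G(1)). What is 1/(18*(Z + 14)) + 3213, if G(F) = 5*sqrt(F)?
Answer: 1628993/507 ≈ 3213.0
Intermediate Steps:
Z = 1/12 (Z = 1/(7 + 5*sqrt(1)) = 1/(7 + 5*1) = 1/(7 + 5) = 1/12 ≈ 0.083333)
1/(18*(Z + 14)) + 3213 = 1/(18*(1/12 + 14)) + 3213 = 1/(18*(169/12)) + 3213 = 1/(507/2) + 3213 = 2/507 + 3213 = 1628993/507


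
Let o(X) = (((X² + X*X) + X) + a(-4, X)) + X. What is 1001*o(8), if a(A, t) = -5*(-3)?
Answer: 159159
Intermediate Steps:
a(A, t) = 15
o(X) = 15 + 2*X + 2*X² (o(X) = (((X² + X*X) + X) + 15) + X = (((X² + X²) + X) + 15) + X = ((2*X² + X) + 15) + X = ((X + 2*X²) + 15) + X = (15 + X + 2*X²) + X = 15 + 2*X + 2*X²)
1001*o(8) = 1001*(15 + 2*8 + 2*8²) = 1001*(15 + 16 + 2*64) = 1001*(15 + 16 + 128) = 1001*159 = 159159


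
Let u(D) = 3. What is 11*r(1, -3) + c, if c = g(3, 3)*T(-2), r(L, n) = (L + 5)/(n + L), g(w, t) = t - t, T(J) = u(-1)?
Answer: -33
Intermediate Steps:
T(J) = 3
g(w, t) = 0
r(L, n) = (5 + L)/(L + n)
c = 0 (c = 0*3 = 0)
11*r(1, -3) + c = 11*((5 + 1)/(1 - 3)) + 0 = 11*(6/(-2)) + 0 = 11*(-½*6) + 0 = 11*(-3) + 0 = -33 + 0 = -33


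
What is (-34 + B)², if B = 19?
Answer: 225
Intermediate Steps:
(-34 + B)² = (-34 + 19)² = (-15)² = 225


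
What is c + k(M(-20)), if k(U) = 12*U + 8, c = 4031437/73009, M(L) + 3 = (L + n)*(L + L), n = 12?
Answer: 282341745/73009 ≈ 3867.2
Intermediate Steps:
M(L) = -3 + 2*L*(12 + L) (M(L) = -3 + (L + 12)*(L + L) = -3 + (12 + L)*(2*L) = -3 + 2*L*(12 + L))
c = 4031437/73009 (c = 4031437*(1/73009) = 4031437/73009 ≈ 55.218)
k(U) = 8 + 12*U
c + k(M(-20)) = 4031437/73009 + (8 + 12*(-3 + 2*(-20)**2 + 24*(-20))) = 4031437/73009 + (8 + 12*(-3 + 2*400 - 480)) = 4031437/73009 + (8 + 12*(-3 + 800 - 480)) = 4031437/73009 + (8 + 12*317) = 4031437/73009 + (8 + 3804) = 4031437/73009 + 3812 = 282341745/73009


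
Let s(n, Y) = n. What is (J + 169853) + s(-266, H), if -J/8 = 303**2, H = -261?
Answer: -564885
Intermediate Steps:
J = -734472 (J = -8*303**2 = -8*91809 = -734472)
(J + 169853) + s(-266, H) = (-734472 + 169853) - 266 = -564619 - 266 = -564885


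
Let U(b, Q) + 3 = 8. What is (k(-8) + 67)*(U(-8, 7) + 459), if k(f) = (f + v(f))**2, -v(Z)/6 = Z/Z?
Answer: 122032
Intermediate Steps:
v(Z) = -6 (v(Z) = -6*Z/Z = -6*1 = -6)
U(b, Q) = 5 (U(b, Q) = -3 + 8 = 5)
k(f) = (-6 + f)**2 (k(f) = (f - 6)**2 = (-6 + f)**2)
(k(-8) + 67)*(U(-8, 7) + 459) = ((-6 - 8)**2 + 67)*(5 + 459) = ((-14)**2 + 67)*464 = (196 + 67)*464 = 263*464 = 122032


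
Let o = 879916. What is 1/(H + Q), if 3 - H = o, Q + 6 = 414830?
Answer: -1/465089 ≈ -2.1501e-6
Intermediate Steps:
Q = 414824 (Q = -6 + 414830 = 414824)
H = -879913 (H = 3 - 1*879916 = 3 - 879916 = -879913)
1/(H + Q) = 1/(-879913 + 414824) = 1/(-465089) = -1/465089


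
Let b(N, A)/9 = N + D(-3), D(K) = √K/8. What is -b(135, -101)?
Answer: -1215 - 9*I*√3/8 ≈ -1215.0 - 1.9486*I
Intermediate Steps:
D(K) = √K/8
b(N, A) = 9*N + 9*I*√3/8 (b(N, A) = 9*(N + √(-3)/8) = 9*(N + (I*√3)/8) = 9*(N + I*√3/8) = 9*N + 9*I*√3/8)
-b(135, -101) = -(9*135 + 9*I*√3/8) = -(1215 + 9*I*√3/8) = -1215 - 9*I*√3/8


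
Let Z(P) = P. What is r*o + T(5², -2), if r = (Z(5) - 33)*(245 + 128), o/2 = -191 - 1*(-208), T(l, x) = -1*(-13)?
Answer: -355083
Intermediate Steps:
T(l, x) = 13
o = 34 (o = 2*(-191 - 1*(-208)) = 2*(-191 + 208) = 2*17 = 34)
r = -10444 (r = (5 - 33)*(245 + 128) = -28*373 = -10444)
r*o + T(5², -2) = -10444*34 + 13 = -355096 + 13 = -355083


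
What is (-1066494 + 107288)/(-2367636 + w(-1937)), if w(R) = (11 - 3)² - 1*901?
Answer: 959206/2368473 ≈ 0.40499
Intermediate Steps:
w(R) = -837 (w(R) = 8² - 901 = 64 - 901 = -837)
(-1066494 + 107288)/(-2367636 + w(-1937)) = (-1066494 + 107288)/(-2367636 - 837) = -959206/(-2368473) = -959206*(-1/2368473) = 959206/2368473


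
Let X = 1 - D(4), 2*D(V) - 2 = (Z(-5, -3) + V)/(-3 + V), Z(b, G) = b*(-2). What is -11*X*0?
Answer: 0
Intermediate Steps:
Z(b, G) = -2*b
D(V) = 1 + (10 + V)/(2*(-3 + V)) (D(V) = 1 + ((-2*(-5) + V)/(-3 + V))/2 = 1 + ((10 + V)/(-3 + V))/2 = 1 + (10 + V)/(2*(-3 + V)))
X = -7 (X = 1 - (4 + 3*4)/(2*(-3 + 4)) = 1 - (4 + 12)/(2*1) = 1 - 16/2 = 1 - 1*8 = 1 - 8 = -7)
-11*X*0 = -11*(-7)*0 = 77*0 = 0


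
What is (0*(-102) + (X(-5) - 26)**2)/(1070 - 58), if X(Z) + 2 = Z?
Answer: 99/92 ≈ 1.0761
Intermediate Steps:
X(Z) = -2 + Z
(0*(-102) + (X(-5) - 26)**2)/(1070 - 58) = (0*(-102) + ((-2 - 5) - 26)**2)/(1070 - 58) = (0 + (-7 - 26)**2)/1012 = (0 + (-33)**2)*(1/1012) = (0 + 1089)*(1/1012) = 1089*(1/1012) = 99/92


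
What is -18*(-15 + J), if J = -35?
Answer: 900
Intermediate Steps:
-18*(-15 + J) = -18*(-15 - 35) = -18*(-50) = 900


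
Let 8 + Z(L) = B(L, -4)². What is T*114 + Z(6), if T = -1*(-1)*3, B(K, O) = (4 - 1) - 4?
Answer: 335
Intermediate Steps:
B(K, O) = -1 (B(K, O) = 3 - 4 = -1)
Z(L) = -7 (Z(L) = -8 + (-1)² = -8 + 1 = -7)
T = 3 (T = 1*3 = 3)
T*114 + Z(6) = 3*114 - 7 = 342 - 7 = 335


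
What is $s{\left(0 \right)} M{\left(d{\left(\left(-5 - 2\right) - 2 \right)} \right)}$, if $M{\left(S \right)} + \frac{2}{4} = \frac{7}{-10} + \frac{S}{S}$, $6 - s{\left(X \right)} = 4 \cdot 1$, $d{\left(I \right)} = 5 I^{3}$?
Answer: $- \frac{2}{5} \approx -0.4$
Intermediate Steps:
$s{\left(X \right)} = 2$ ($s{\left(X \right)} = 6 - 4 \cdot 1 = 6 - 4 = 2$)
$M{\left(S \right)} = - \frac{1}{5}$ ($M{\left(S \right)} = - \frac{1}{2} + \left(\frac{7}{-10} + \frac{S}{S}\right) = - \frac{1}{2} + \left(7 \left(- \frac{1}{10}\right) + 1\right) = - \frac{1}{2} + \left(- \frac{7}{10} + 1\right) = - \frac{1}{2} + \frac{3}{10} = - \frac{1}{5}$)
$s{\left(0 \right)} M{\left(d{\left(\left(-5 - 2\right) - 2 \right)} \right)} = 2 \left(- \frac{1}{5}\right) = - \frac{2}{5}$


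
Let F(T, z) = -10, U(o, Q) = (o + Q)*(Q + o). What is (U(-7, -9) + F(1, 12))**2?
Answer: 60516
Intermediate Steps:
U(o, Q) = (Q + o)**2 (U(o, Q) = (Q + o)*(Q + o) = (Q + o)**2)
(U(-7, -9) + F(1, 12))**2 = ((-9 - 7)**2 - 10)**2 = ((-16)**2 - 10)**2 = (256 - 10)**2 = 246**2 = 60516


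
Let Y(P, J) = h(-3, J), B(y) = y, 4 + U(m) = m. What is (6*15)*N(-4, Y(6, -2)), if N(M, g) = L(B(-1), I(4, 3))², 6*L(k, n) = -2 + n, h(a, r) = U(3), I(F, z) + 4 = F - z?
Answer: 125/2 ≈ 62.500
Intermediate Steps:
I(F, z) = -4 + F - z (I(F, z) = -4 + (F - z) = -4 + F - z)
U(m) = -4 + m
h(a, r) = -1 (h(a, r) = -4 + 3 = -1)
L(k, n) = -⅓ + n/6 (L(k, n) = (-2 + n)/6 = -⅓ + n/6)
Y(P, J) = -1
N(M, g) = 25/36 (N(M, g) = (-⅓ + (-4 + 4 - 1*3)/6)² = (-⅓ + (-4 + 4 - 3)/6)² = (-⅓ + (⅙)*(-3))² = (-⅓ - ½)² = (-⅚)² = 25/36)
(6*15)*N(-4, Y(6, -2)) = (6*15)*(25/36) = 90*(25/36) = 125/2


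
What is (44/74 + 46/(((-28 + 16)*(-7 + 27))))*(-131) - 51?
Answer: -460799/4440 ≈ -103.78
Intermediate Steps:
(44/74 + 46/(((-28 + 16)*(-7 + 27))))*(-131) - 51 = (44*(1/74) + 46/((-12*20)))*(-131) - 51 = (22/37 + 46/(-240))*(-131) - 51 = (22/37 + 46*(-1/240))*(-131) - 51 = (22/37 - 23/120)*(-131) - 51 = (1789/4440)*(-131) - 51 = -234359/4440 - 51 = -460799/4440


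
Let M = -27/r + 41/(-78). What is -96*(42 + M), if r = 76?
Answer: -975016/247 ≈ -3947.4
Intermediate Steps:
M = -2611/2964 (M = -27/76 + 41/(-78) = -27*1/76 + 41*(-1/78) = -27/76 - 41/78 = -2611/2964 ≈ -0.88090)
-96*(42 + M) = -96*(42 - 2611/2964) = -96*121877/2964 = -975016/247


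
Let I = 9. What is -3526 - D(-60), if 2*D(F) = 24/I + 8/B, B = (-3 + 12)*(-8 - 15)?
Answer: -730154/207 ≈ -3527.3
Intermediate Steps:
B = -207 (B = 9*(-23) = -207)
D(F) = 272/207 (D(F) = (24/9 + 8/(-207))/2 = (24*(⅑) + 8*(-1/207))/2 = (8/3 - 8/207)/2 = (½)*(544/207) = 272/207)
-3526 - D(-60) = -3526 - 1*272/207 = -3526 - 272/207 = -730154/207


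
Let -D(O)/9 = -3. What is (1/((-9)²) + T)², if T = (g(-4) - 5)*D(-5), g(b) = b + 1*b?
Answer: 808264900/6561 ≈ 1.2319e+5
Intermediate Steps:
D(O) = 27 (D(O) = -9*(-3) = 27)
g(b) = 2*b (g(b) = b + b = 2*b)
T = -351 (T = (2*(-4) - 5)*27 = (-8 - 5)*27 = -13*27 = -351)
(1/((-9)²) + T)² = (1/((-9)²) - 351)² = (1/81 - 351)² = (-28430/81)² = 808264900/6561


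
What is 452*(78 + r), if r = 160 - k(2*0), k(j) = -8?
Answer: 111192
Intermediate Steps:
r = 168 (r = 160 - 1*(-8) = 160 + 8 = 168)
452*(78 + r) = 452*(78 + 168) = 452*246 = 111192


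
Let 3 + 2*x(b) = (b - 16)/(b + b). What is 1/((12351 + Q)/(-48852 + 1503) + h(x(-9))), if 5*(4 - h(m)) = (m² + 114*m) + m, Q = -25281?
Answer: 34091280/772885879 ≈ 0.044109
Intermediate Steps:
x(b) = -3/2 + (-16 + b)/(4*b) (x(b) = -3/2 + ((b - 16)/(b + b))/2 = -3/2 + ((-16 + b)/((2*b)))/2 = -3/2 + ((-16 + b)*(1/(2*b)))/2 = -3/2 + ((-16 + b)/(2*b))/2 = -3/2 + (-16 + b)/(4*b))
h(m) = 4 - 23*m - m²/5 (h(m) = 4 - ((m² + 114*m) + m)/5 = 4 - (m² + 115*m)/5 = 4 + (-23*m - m²/5) = 4 - 23*m - m²/5)
1/((12351 + Q)/(-48852 + 1503) + h(x(-9))) = 1/((12351 - 25281)/(-48852 + 1503) + (4 - 23*(-5/4 - 4/(-9)) - (-5/4 - 4/(-9))²/5)) = 1/(-12930/(-47349) + (4 - 23*(-5/4 - 4*(-⅑)) - (-5/4 - 4*(-⅑))²/5)) = 1/(-12930*(-1/47349) + (4 - 23*(-5/4 + 4/9) - (-5/4 + 4/9)²/5)) = 1/(4310/15783 + (4 - 23*(-29/36) - (-29/36)²/5)) = 1/(4310/15783 + (4 + 667/36 - ⅕*841/1296)) = 1/(4310/15783 + (4 + 667/36 - 841/6480)) = 1/(4310/15783 + 145139/6480) = 1/(772885879/34091280) = 34091280/772885879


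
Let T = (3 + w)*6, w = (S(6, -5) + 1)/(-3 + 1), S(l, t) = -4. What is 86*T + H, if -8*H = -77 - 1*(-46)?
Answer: 18607/8 ≈ 2325.9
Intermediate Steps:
H = 31/8 (H = -(-77 - 1*(-46))/8 = -(-77 + 46)/8 = -⅛*(-31) = 31/8 ≈ 3.8750)
w = 3/2 (w = (-4 + 1)/(-3 + 1) = -3/(-2) = -3*(-½) = 3/2 ≈ 1.5000)
T = 27 (T = (3 + 3/2)*6 = (9/2)*6 = 27)
86*T + H = 86*27 + 31/8 = 2322 + 31/8 = 18607/8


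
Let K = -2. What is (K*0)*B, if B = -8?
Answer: 0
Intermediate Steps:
(K*0)*B = -2*0*(-8) = 0*(-8) = 0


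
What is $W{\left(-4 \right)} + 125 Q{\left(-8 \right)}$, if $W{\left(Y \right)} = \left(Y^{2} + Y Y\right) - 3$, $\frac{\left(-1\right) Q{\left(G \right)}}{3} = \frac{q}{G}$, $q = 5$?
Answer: $\frac{2107}{8} \approx 263.38$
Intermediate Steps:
$Q{\left(G \right)} = - \frac{15}{G}$ ($Q{\left(G \right)} = - 3 \frac{5}{G} = - \frac{15}{G}$)
$W{\left(Y \right)} = -3 + 2 Y^{2}$ ($W{\left(Y \right)} = \left(Y^{2} + Y^{2}\right) - 3 = 2 Y^{2} - 3 = -3 + 2 Y^{2}$)
$W{\left(-4 \right)} + 125 Q{\left(-8 \right)} = \left(-3 + 2 \left(-4\right)^{2}\right) + 125 \left(- \frac{15}{-8}\right) = \left(-3 + 2 \cdot 16\right) + 125 \left(\left(-15\right) \left(- \frac{1}{8}\right)\right) = \left(-3 + 32\right) + 125 \cdot \frac{15}{8} = 29 + \frac{1875}{8} = \frac{2107}{8}$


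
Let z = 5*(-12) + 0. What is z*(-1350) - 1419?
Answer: 79581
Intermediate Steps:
z = -60 (z = -60 + 0 = -60)
z*(-1350) - 1419 = -60*(-1350) - 1419 = 81000 - 1419 = 79581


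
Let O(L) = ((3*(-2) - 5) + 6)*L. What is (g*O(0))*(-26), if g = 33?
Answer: 0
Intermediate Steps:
O(L) = -5*L (O(L) = ((-6 - 5) + 6)*L = (-11 + 6)*L = -5*L)
(g*O(0))*(-26) = (33*(-5*0))*(-26) = (33*0)*(-26) = 0*(-26) = 0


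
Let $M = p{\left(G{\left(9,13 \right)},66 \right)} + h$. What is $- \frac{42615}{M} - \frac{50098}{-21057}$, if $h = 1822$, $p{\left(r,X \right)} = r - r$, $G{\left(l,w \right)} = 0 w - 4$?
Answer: $- \frac{806065499}{38365854} \approx -21.01$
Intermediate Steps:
$G{\left(l,w \right)} = -4$ ($G{\left(l,w \right)} = 0 - 4 = -4$)
$p{\left(r,X \right)} = 0$
$M = 1822$ ($M = 0 + 1822 = 1822$)
$- \frac{42615}{M} - \frac{50098}{-21057} = - \frac{42615}{1822} - \frac{50098}{-21057} = \left(-42615\right) \frac{1}{1822} - - \frac{50098}{21057} = - \frac{42615}{1822} + \frac{50098}{21057} = - \frac{806065499}{38365854}$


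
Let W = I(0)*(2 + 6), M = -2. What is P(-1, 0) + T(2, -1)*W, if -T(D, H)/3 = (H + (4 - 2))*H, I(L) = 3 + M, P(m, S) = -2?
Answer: 22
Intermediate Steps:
I(L) = 1 (I(L) = 3 - 2 = 1)
W = 8 (W = 1*(2 + 6) = 1*8 = 8)
T(D, H) = -3*H*(2 + H) (T(D, H) = -3*(H + (4 - 2))*H = -3*(H + 2)*H = -3*(2 + H)*H = -3*H*(2 + H))
P(-1, 0) + T(2, -1)*W = -2 - 3*(-1)*(2 - 1)*8 = -2 - 3*(-1)*1*8 = -2 + 3*8 = -2 + 24 = 22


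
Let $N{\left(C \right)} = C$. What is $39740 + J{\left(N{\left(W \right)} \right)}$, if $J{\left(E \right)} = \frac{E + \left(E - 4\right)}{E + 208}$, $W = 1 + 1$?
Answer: $39740$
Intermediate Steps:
$W = 2$
$J{\left(E \right)} = \frac{-4 + 2 E}{208 + E}$ ($J{\left(E \right)} = \frac{E + \left(E - 4\right)}{208 + E} = \frac{E + \left(-4 + E\right)}{208 + E} = \frac{-4 + 2 E}{208 + E}$)
$39740 + J{\left(N{\left(W \right)} \right)} = 39740 + \frac{2 \left(-2 + 2\right)}{208 + 2} = 39740 + 2 \cdot \frac{1}{210} \cdot 0 = 39740 + 0 = 39740$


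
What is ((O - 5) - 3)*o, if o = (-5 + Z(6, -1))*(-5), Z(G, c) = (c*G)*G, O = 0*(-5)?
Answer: -1640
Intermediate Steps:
O = 0
Z(G, c) = c*G² (Z(G, c) = (G*c)*G = c*G²)
o = 205 (o = (-5 - 1*6²)*(-5) = (-5 - 1*36)*(-5) = (-5 - 36)*(-5) = -41*(-5) = 205)
((O - 5) - 3)*o = ((0 - 5) - 3)*205 = (-5 - 3)*205 = -8*205 = -1640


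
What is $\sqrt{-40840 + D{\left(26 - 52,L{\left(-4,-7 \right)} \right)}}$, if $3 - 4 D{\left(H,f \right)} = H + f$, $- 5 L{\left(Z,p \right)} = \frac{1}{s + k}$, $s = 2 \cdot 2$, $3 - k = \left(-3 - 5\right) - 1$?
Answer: $\frac{3 i \sqrt{7259155}}{40} \approx 202.07 i$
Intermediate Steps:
$k = 12$ ($k = 3 - \left(\left(-3 - 5\right) - 1\right) = 3 - \left(-8 - 1\right) = 3 - -9 = 3 + 9 = 12$)
$s = 4$
$L{\left(Z,p \right)} = - \frac{1}{80}$ ($L{\left(Z,p \right)} = - \frac{1}{5 \left(4 + 12\right)} = - \frac{1}{5 \cdot 16} = \left(- \frac{1}{5}\right) \frac{1}{16} = - \frac{1}{80}$)
$D{\left(H,f \right)} = \frac{3}{4} - \frac{H}{4} - \frac{f}{4}$ ($D{\left(H,f \right)} = \frac{3}{4} - \frac{H + f}{4} = \frac{3}{4} - \left(\frac{H}{4} + \frac{f}{4}\right) = \frac{3}{4} - \frac{H}{4} - \frac{f}{4}$)
$\sqrt{-40840 + D{\left(26 - 52,L{\left(-4,-7 \right)} \right)}} = \sqrt{-40840 - \left(- \frac{241}{320} + \frac{26 - 52}{4}\right)} = \sqrt{-40840 + \left(\frac{3}{4} - - \frac{13}{2} + \frac{1}{320}\right)} = \sqrt{-40840 + \left(\frac{3}{4} + \frac{13}{2} + \frac{1}{320}\right)} = \sqrt{-40840 + \frac{2321}{320}} = \sqrt{- \frac{13066479}{320}} = \frac{3 i \sqrt{7259155}}{40}$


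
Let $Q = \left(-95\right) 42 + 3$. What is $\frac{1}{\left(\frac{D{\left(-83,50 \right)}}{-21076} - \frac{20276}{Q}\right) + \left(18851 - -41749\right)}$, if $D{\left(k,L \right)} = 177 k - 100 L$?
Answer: $\frac{84030012}{5092724572193} \approx 1.65 \cdot 10^{-5}$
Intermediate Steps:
$D{\left(k,L \right)} = - 100 L + 177 k$
$Q = -3987$ ($Q = -3990 + 3 = -3987$)
$\frac{1}{\left(\frac{D{\left(-83,50 \right)}}{-21076} - \frac{20276}{Q}\right) + \left(18851 - -41749\right)} = \frac{1}{\left(\frac{\left(-100\right) 50 + 177 \left(-83\right)}{-21076} - \frac{20276}{-3987}\right) + \left(18851 - -41749\right)} = \frac{1}{\left(\left(-5000 - 14691\right) \left(- \frac{1}{21076}\right) - - \frac{20276}{3987}\right) + \left(18851 + 41749\right)} = \frac{1}{\left(\left(-19691\right) \left(- \frac{1}{21076}\right) + \frac{20276}{3987}\right) + 60600} = \frac{1}{\left(\frac{19691}{21076} + \frac{20276}{3987}\right) + 60600} = \frac{1}{\frac{505844993}{84030012} + 60600} = \frac{1}{\frac{5092724572193}{84030012}} = \frac{84030012}{5092724572193}$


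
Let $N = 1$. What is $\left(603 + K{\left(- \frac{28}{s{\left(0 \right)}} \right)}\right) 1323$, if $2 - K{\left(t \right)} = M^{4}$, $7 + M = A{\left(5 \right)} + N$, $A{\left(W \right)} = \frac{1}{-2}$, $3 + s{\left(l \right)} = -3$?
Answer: $- \frac{24979563}{16} \approx -1.5612 \cdot 10^{6}$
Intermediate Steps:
$s{\left(l \right)} = -6$ ($s{\left(l \right)} = -3 - 3 = -6$)
$A{\left(W \right)} = - \frac{1}{2}$
$M = - \frac{13}{2}$ ($M = -7 + \left(- \frac{1}{2} + 1\right) = -7 + \frac{1}{2} = - \frac{13}{2} \approx -6.5$)
$K{\left(t \right)} = - \frac{28529}{16}$ ($K{\left(t \right)} = 2 - \left(- \frac{13}{2}\right)^{4} = 2 - \frac{28561}{16} = - \frac{28529}{16}$)
$\left(603 + K{\left(- \frac{28}{s{\left(0 \right)}} \right)}\right) 1323 = \left(603 - \frac{28529}{16}\right) 1323 = \left(- \frac{18881}{16}\right) 1323 = - \frac{24979563}{16}$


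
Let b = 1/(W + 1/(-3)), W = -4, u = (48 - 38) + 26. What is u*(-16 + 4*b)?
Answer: -7920/13 ≈ -609.23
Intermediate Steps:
u = 36 (u = 10 + 26 = 36)
b = -3/13 (b = 1/(-4 + 1/(-3)) = 1/(-4 - ⅓) = 1/(-13/3) = -3/13 ≈ -0.23077)
u*(-16 + 4*b) = 36*(-16 + 4*(-3/13)) = 36*(-16 - 12/13) = 36*(-220/13) = -7920/13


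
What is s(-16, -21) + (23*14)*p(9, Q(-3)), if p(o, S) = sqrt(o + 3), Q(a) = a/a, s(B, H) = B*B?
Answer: 256 + 644*sqrt(3) ≈ 1371.4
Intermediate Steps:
s(B, H) = B**2
Q(a) = 1
p(o, S) = sqrt(3 + o)
s(-16, -21) + (23*14)*p(9, Q(-3)) = (-16)**2 + (23*14)*sqrt(3 + 9) = 256 + 322*sqrt(12) = 256 + 322*(2*sqrt(3)) = 256 + 644*sqrt(3)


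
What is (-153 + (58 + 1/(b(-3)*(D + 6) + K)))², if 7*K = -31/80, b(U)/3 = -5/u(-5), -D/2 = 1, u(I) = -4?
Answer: 631222305025/70040161 ≈ 9012.3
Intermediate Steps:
D = -2 (D = -2*1 = -2)
b(U) = 15/4 (b(U) = 3*(-5/(-4)) = 3*(-5*(-¼)) = 3*(5/4) = 15/4)
K = -31/560 (K = (-31/80)/7 = (-31*1/80)/7 = (⅐)*(-31/80) = -31/560 ≈ -0.055357)
(-153 + (58 + 1/(b(-3)*(D + 6) + K)))² = (-153 + (58 + 1/(15*(-2 + 6)/4 - 31/560)))² = (-153 + (58 + 1/((15/4)*4 - 31/560)))² = (-153 + (58 + 1/(15 - 31/560)))² = (-153 + (58 + 1/(8369/560)))² = (-153 + (58 + 560/8369))² = (-153 + 485962/8369)² = (-794495/8369)² = 631222305025/70040161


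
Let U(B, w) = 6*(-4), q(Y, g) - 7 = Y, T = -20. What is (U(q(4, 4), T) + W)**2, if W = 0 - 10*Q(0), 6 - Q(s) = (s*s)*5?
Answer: 7056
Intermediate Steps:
q(Y, g) = 7 + Y
U(B, w) = -24
Q(s) = 6 - 5*s**2 (Q(s) = 6 - s*s*5 = 6 - s**2*5 = 6 - 5*s**2)
W = -60 (W = 0 - 10*(6 - 5*0**2) = 0 - 10*(6 - 5*0) = 0 - 10*(6 + 0) = 0 - 10*6 = 0 - 60 = -60)
(U(q(4, 4), T) + W)**2 = (-24 - 60)**2 = (-84)**2 = 7056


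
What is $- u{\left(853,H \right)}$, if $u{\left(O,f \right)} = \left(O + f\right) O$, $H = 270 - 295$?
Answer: $-706284$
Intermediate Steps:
$H = -25$ ($H = 270 - 295 = -25$)
$u{\left(O,f \right)} = O \left(O + f\right)$
$- u{\left(853,H \right)} = - 853 \left(853 - 25\right) = - 853 \cdot 828 = \left(-1\right) 706284 = -706284$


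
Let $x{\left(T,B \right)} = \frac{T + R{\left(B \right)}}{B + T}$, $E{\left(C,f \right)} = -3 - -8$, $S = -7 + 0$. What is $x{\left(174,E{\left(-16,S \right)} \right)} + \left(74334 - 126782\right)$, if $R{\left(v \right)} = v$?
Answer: $-52447$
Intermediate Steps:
$S = -7$
$E{\left(C,f \right)} = 5$ ($E{\left(C,f \right)} = -3 + 8 = 5$)
$x{\left(T,B \right)} = 1$ ($x{\left(T,B \right)} = \frac{T + B}{B + T} = \frac{B + T}{B + T} = 1$)
$x{\left(174,E{\left(-16,S \right)} \right)} + \left(74334 - 126782\right) = 1 + \left(74334 - 126782\right) = 1 - 52448 = -52447$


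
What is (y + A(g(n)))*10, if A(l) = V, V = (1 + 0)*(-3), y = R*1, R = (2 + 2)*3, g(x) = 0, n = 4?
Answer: 90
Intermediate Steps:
R = 12 (R = 4*3 = 12)
y = 12 (y = 12*1 = 12)
V = -3 (V = 1*(-3) = -3)
A(l) = -3
(y + A(g(n)))*10 = (12 - 3)*10 = 9*10 = 90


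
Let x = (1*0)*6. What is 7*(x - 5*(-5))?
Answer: 175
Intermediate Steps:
x = 0 (x = 0*6 = 0)
7*(x - 5*(-5)) = 7*(0 - 5*(-5)) = 7*(0 + 25) = 7*25 = 175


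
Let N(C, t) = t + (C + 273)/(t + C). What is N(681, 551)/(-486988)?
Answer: -339893/299984608 ≈ -0.0011330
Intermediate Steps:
N(C, t) = t + (273 + C)/(C + t)
N(681, 551)/(-486988) = ((273 + 681 + 551² + 681*551)/(681 + 551))/(-486988) = ((273 + 681 + 303601 + 375231)/1232)*(-1/486988) = ((1/1232)*679786)*(-1/486988) = (339893/616)*(-1/486988) = -339893/299984608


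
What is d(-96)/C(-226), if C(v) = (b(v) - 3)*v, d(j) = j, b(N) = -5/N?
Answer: -96/673 ≈ -0.14264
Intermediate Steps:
C(v) = v*(-3 - 5/v) (C(v) = (-5/v - 3)*v = (-3 - 5/v)*v = v*(-3 - 5/v))
d(-96)/C(-226) = -96/(-5 - 3*(-226)) = -96/(-5 + 678) = -96/673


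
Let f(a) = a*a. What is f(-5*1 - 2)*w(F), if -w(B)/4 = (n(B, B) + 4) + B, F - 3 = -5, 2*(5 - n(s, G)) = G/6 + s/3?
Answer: -1470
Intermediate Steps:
n(s, G) = 5 - s/6 - G/12 (n(s, G) = 5 - (G/6 + s/3)/2 = 5 - (s/3 + G/6)/2 = 5 + (-s/6 - G/12) = 5 - s/6 - G/12)
F = -2 (F = 3 - 5 = -2)
w(B) = -36 - 3*B (w(B) = -4*(((5 - B/6 - B/12) + 4) + B) = -4*(((5 - B/4) + 4) + B) = -4*((9 - B/4) + B) = -4*(9 + 3*B/4) = -36 - 3*B)
f(a) = a**2
f(-5*1 - 2)*w(F) = (-5*1 - 2)**2*(-36 - 3*(-2)) = (-5 - 2)**2*(-36 + 6) = (-7)**2*(-30) = 49*(-30) = -1470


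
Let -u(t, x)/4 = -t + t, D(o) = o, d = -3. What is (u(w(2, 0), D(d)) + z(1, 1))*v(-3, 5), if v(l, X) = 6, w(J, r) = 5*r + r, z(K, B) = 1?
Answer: 6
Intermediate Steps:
w(J, r) = 6*r
u(t, x) = 0 (u(t, x) = -4*(-t + t) = -4*0 = 0)
(u(w(2, 0), D(d)) + z(1, 1))*v(-3, 5) = (0 + 1)*6 = 1*6 = 6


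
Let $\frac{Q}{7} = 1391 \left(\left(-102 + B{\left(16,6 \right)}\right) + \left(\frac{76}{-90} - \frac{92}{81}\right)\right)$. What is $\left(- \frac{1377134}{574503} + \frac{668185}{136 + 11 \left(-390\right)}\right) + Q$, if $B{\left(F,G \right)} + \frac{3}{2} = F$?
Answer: $- \frac{140377103240489278}{161087768685} \approx -8.7143 \cdot 10^{5}$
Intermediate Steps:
$B{\left(F,G \right)} = - \frac{3}{2} + F$
$Q = - \frac{705728023}{810}$ ($Q = 7 \cdot 1391 \left(\left(-102 + \left(- \frac{3}{2} + 16\right)\right) + \left(\frac{76}{-90} - \frac{92}{81}\right)\right) = 7 \cdot 1391 \left(\left(-102 + \frac{29}{2}\right) + \left(76 \left(- \frac{1}{90}\right) - \frac{92}{81}\right)\right) = 7 \cdot 1391 \left(- \frac{175}{2} - \frac{802}{405}\right) = 7 \cdot 1391 \left(- \frac{72479}{810}\right) = 7 \left(- \frac{100818289}{810}\right) = - \frac{705728023}{810} \approx -8.7127 \cdot 10^{5}$)
$\left(- \frac{1377134}{574503} + \frac{668185}{136 + 11 \left(-390\right)}\right) + Q = \left(- \frac{1377134}{574503} + \frac{668185}{136 + 11 \left(-390\right)}\right) - \frac{705728023}{810} = \left(\left(-1377134\right) \frac{1}{574503} + \frac{668185}{136 - 4290}\right) - \frac{705728023}{810} = \left(- \frac{1377134}{574503} + \frac{668185}{-4154}\right) - \frac{705728023}{810} = \left(- \frac{1377134}{574503} + 668185 \left(- \frac{1}{4154}\right)\right) - \frac{705728023}{810} = \left(- \frac{1377134}{574503} - \frac{668185}{4154}\right) - \frac{705728023}{810} = - \frac{389594901691}{2386485462} - \frac{705728023}{810} = - \frac{140377103240489278}{161087768685}$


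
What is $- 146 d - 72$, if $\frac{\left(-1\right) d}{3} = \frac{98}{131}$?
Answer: $\frac{33492}{131} \approx 255.66$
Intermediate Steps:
$d = - \frac{294}{131}$ ($d = - 3 \cdot \frac{98}{131} = - 3 \cdot 98 \cdot \frac{1}{131} = \left(-3\right) \frac{98}{131} = - \frac{294}{131} \approx -2.2443$)
$- 146 d - 72 = \left(-146\right) \left(- \frac{294}{131}\right) - 72 = \frac{42924}{131} - 72 = \frac{33492}{131}$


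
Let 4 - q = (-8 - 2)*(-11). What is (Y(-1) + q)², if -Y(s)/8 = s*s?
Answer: 12996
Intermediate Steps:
Y(s) = -8*s² (Y(s) = -8*s*s = -8*s²)
q = -106 (q = 4 - (-8 - 2)*(-11) = 4 - (-10)*(-11) = 4 - 1*110 = 4 - 110 = -106)
(Y(-1) + q)² = (-8*(-1)² - 106)² = (-8*1 - 106)² = (-8 - 106)² = (-114)² = 12996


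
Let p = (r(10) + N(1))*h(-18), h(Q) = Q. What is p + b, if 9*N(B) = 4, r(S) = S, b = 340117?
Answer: 339929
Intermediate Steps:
N(B) = 4/9 (N(B) = (1/9)*4 = 4/9)
p = -188 (p = (10 + 4/9)*(-18) = (94/9)*(-18) = -188)
p + b = -188 + 340117 = 339929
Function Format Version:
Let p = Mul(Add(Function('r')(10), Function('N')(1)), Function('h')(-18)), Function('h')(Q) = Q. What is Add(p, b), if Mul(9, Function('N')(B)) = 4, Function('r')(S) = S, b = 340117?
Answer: 339929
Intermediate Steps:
Function('N')(B) = Rational(4, 9) (Function('N')(B) = Mul(Rational(1, 9), 4) = Rational(4, 9))
p = -188 (p = Mul(Add(10, Rational(4, 9)), -18) = Mul(Rational(94, 9), -18) = -188)
Add(p, b) = Add(-188, 340117) = 339929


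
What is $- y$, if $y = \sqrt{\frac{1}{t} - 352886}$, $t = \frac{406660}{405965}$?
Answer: $- \frac{3 i \sqrt{64841582209483}}{40666} \approx - 594.04 i$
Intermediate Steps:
$t = \frac{81332}{81193}$ ($t = 406660 \cdot \frac{1}{405965} = \frac{81332}{81193} \approx 1.0017$)
$y = \frac{3 i \sqrt{64841582209483}}{40666}$ ($y = \sqrt{\frac{1}{\frac{81332}{81193}} - 352886} = \sqrt{\frac{81193}{81332} - 352886} = \sqrt{- \frac{28700842959}{81332}} = \frac{3 i \sqrt{64841582209483}}{40666} \approx 594.04 i$)
$- y = - \frac{3 i \sqrt{64841582209483}}{40666}$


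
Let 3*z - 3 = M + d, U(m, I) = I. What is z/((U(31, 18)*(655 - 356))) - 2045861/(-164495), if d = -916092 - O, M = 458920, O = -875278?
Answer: 101809311661/2655936270 ≈ 38.333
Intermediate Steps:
d = -40814 (d = -916092 - 1*(-875278) = -916092 + 875278 = -40814)
z = 418109/3 (z = 1 + (458920 - 40814)/3 = 1 + (⅓)*418106 = 1 + 418106/3 = 418109/3 ≈ 1.3937e+5)
z/((U(31, 18)*(655 - 356))) - 2045861/(-164495) = 418109/(3*((18*(655 - 356)))) - 2045861/(-164495) = 418109/(3*((18*299))) - 2045861*(-1/164495) = (418109/3)/5382 + 2045861/164495 = (418109/3)*(1/5382) + 2045861/164495 = 418109/16146 + 2045861/164495 = 101809311661/2655936270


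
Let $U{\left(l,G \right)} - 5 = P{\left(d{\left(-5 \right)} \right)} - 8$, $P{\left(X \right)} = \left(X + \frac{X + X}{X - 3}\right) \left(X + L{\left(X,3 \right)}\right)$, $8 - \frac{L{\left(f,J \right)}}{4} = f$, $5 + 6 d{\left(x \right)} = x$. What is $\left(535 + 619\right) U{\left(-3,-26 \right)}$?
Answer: $- \frac{926662}{21} \approx -44127.0$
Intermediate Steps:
$d{\left(x \right)} = - \frac{5}{6} + \frac{x}{6}$
$L{\left(f,J \right)} = 32 - 4 f$
$P{\left(X \right)} = \left(32 - 3 X\right) \left(X + \frac{2 X}{-3 + X}\right)$ ($P{\left(X \right)} = \left(X + \frac{X + X}{X - 3}\right) \left(X - \left(-32 + 4 X\right)\right) = \left(X + \frac{2 X}{-3 + X}\right) \left(32 - 3 X\right) = \left(32 - 3 X\right) \left(X + \frac{2 X}{-3 + X}\right)$)
$U{\left(l,G \right)} = - \frac{803}{21}$ ($U{\left(l,G \right)} = 5 + \left(\frac{\left(- \frac{5}{6} + \frac{1}{6} \left(-5\right)\right) \left(-32 - 3 \left(- \frac{5}{6} + \frac{1}{6} \left(-5\right)\right)^{2} + 35 \left(- \frac{5}{6} + \frac{1}{6} \left(-5\right)\right)\right)}{-3 + \left(- \frac{5}{6} + \frac{1}{6} \left(-5\right)\right)} - 8\right) = 5 + \left(\frac{\left(- \frac{5}{6} - \frac{5}{6}\right) \left(-32 - 3 \left(- \frac{5}{6} - \frac{5}{6}\right)^{2} + 35 \left(- \frac{5}{6} - \frac{5}{6}\right)\right)}{-3 - \frac{5}{3}} - 8\right) = 5 - \left(8 + \frac{5 \left(-32 - 3 \left(- \frac{5}{3}\right)^{2} + 35 \left(- \frac{5}{3}\right)\right)}{3 \left(-3 - \frac{5}{3}\right)}\right) = 5 - \left(8 + \frac{5 \left(-32 - \frac{25}{3} - \frac{175}{3}\right)}{3 \left(- \frac{14}{3}\right)}\right) = 5 - \left(8 - \frac{5 \left(-32 - \frac{25}{3} - \frac{175}{3}\right)}{14}\right) = 5 - \left(8 - - \frac{740}{21}\right) = 5 - \frac{908}{21} = - \frac{803}{21}$)
$\left(535 + 619\right) U{\left(-3,-26 \right)} = \left(535 + 619\right) \left(- \frac{803}{21}\right) = 1154 \left(- \frac{803}{21}\right) = - \frac{926662}{21}$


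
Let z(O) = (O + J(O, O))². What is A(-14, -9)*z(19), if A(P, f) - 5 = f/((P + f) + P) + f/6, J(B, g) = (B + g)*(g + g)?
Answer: 592882213/74 ≈ 8.0119e+6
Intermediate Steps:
J(B, g) = 2*g*(B + g) (J(B, g) = (B + g)*(2*g) = 2*g*(B + g))
A(P, f) = 5 + f/6 + f/(f + 2*P) (A(P, f) = 5 + (f/((P + f) + P) + f/6) = 5 + (f/(f + 2*P) + f*(⅙)) = 5 + (f/(f + 2*P) + f/6) = 5 + (f/6 + f/(f + 2*P)) = 5 + f/6 + f/(f + 2*P))
z(O) = (O + 4*O²)² (z(O) = (O + 2*O*(O + O))² = (O + 2*O*(2*O))² = (O + 4*O²)²)
A(-14, -9)*z(19) = (((-9)² + 36*(-9) + 60*(-14) + 2*(-14)*(-9))/(6*(-9 + 2*(-14))))*(19²*(1 + 4*19)²) = ((81 - 324 - 840 + 252)/(6*(-9 - 28)))*(361*(1 + 76)²) = ((⅙)*(-831)/(-37))*(361*77²) = ((⅙)*(-1/37)*(-831))*(361*5929) = (277/74)*2140369 = 592882213/74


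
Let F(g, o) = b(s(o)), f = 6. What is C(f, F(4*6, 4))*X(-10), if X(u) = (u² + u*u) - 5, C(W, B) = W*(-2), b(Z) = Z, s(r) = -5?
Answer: -2340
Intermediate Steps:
F(g, o) = -5
C(W, B) = -2*W
X(u) = -5 + 2*u² (X(u) = (u² + u²) - 5 = 2*u² - 5 = -5 + 2*u²)
C(f, F(4*6, 4))*X(-10) = (-2*6)*(-5 + 2*(-10)²) = -12*(-5 + 2*100) = -12*(-5 + 200) = -12*195 = -2340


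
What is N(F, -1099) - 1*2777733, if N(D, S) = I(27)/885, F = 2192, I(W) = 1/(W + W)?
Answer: -132747860069/47790 ≈ -2.7777e+6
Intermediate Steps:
I(W) = 1/(2*W)
N(D, S) = 1/47790 (N(D, S) = ((½)/27)/885 = ((½)*(1/27))*(1/885) = (1/54)*(1/885) = 1/47790)
N(F, -1099) - 1*2777733 = 1/47790 - 1*2777733 = 1/47790 - 2777733 = -132747860069/47790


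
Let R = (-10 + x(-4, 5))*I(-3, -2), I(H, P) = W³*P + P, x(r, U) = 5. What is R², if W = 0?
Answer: 100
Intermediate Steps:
I(H, P) = P (I(H, P) = 0³*P + P = 0*P + P = 0 + P = P)
R = 10 (R = (-10 + 5)*(-2) = -5*(-2) = 10)
R² = 10² = 100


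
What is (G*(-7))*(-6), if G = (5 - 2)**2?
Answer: 378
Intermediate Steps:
G = 9 (G = 3**2 = 9)
(G*(-7))*(-6) = (9*(-7))*(-6) = -63*(-6) = 378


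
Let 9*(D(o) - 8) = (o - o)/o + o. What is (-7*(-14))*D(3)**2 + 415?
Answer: 64985/9 ≈ 7220.6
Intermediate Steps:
D(o) = 8 + o/9 (D(o) = 8 + ((o - o)/o + o)/9 = 8 + (0/o + o)/9 = 8 + (0 + o)/9 = 8 + o/9)
(-7*(-14))*D(3)**2 + 415 = (-7*(-14))*(8 + (1/9)*3)**2 + 415 = 98*(8 + 1/3)**2 + 415 = 98*(25/3)**2 + 415 = 98*(625/9) + 415 = 61250/9 + 415 = 64985/9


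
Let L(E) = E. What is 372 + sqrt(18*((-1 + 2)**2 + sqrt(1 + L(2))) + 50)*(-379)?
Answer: 372 - 379*sqrt(68 + 18*sqrt(3)) ≈ -3402.4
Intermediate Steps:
372 + sqrt(18*((-1 + 2)**2 + sqrt(1 + L(2))) + 50)*(-379) = 372 + sqrt(18*((-1 + 2)**2 + sqrt(1 + 2)) + 50)*(-379) = 372 + sqrt(18*(1**2 + sqrt(3)) + 50)*(-379) = 372 + sqrt(18*(1 + sqrt(3)) + 50)*(-379) = 372 + sqrt((18 + 18*sqrt(3)) + 50)*(-379) = 372 + sqrt(68 + 18*sqrt(3))*(-379) = 372 - 379*sqrt(68 + 18*sqrt(3))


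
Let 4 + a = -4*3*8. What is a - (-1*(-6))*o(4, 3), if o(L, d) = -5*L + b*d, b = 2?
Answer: -16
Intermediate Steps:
o(L, d) = -5*L + 2*d
a = -100 (a = -4 - 4*3*8 = -4 - 12*8 = -4 - 96 = -100)
a - (-1*(-6))*o(4, 3) = -100 - (-1*(-6))*(-5*4 + 2*3) = -100 - 6*(-20 + 6) = -100 - 6*(-14) = -100 - 1*(-84) = -100 + 84 = -16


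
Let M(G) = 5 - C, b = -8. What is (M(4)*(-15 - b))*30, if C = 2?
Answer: -630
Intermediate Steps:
M(G) = 3 (M(G) = 5 - 1*2 = 5 - 2 = 3)
(M(4)*(-15 - b))*30 = (3*(-15 - 1*(-8)))*30 = (3*(-15 + 8))*30 = (3*(-7))*30 = -21*30 = -630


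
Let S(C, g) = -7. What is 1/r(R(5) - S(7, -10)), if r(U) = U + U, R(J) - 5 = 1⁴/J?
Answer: 5/122 ≈ 0.040984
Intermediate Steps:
R(J) = 5 + 1/J (R(J) = 5 + 1⁴/J = 5 + 1/J)
r(U) = 2*U
1/r(R(5) - S(7, -10)) = 1/(2*((5 + 1/5) - 1*(-7))) = 1/(2*((5 + ⅕) + 7)) = 1/(2*(26/5 + 7)) = 1/(2*(61/5)) = 1/(122/5) = 5/122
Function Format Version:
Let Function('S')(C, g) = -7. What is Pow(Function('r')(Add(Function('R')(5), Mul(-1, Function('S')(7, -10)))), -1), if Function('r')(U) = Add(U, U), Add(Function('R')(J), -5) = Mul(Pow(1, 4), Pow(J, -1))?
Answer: Rational(5, 122) ≈ 0.040984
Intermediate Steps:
Function('R')(J) = Add(5, Pow(J, -1)) (Function('R')(J) = Add(5, Mul(Pow(1, 4), Pow(J, -1))) = Add(5, Mul(1, Pow(J, -1))) = Add(5, Pow(J, -1)))
Function('r')(U) = Mul(2, U)
Pow(Function('r')(Add(Function('R')(5), Mul(-1, Function('S')(7, -10)))), -1) = Pow(Mul(2, Add(Add(5, Pow(5, -1)), Mul(-1, -7))), -1) = Pow(Mul(2, Add(Add(5, Rational(1, 5)), 7)), -1) = Pow(Mul(2, Add(Rational(26, 5), 7)), -1) = Pow(Mul(2, Rational(61, 5)), -1) = Pow(Rational(122, 5), -1) = Rational(5, 122)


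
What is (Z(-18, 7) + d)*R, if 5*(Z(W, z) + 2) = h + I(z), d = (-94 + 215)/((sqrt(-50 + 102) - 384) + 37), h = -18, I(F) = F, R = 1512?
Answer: -459888576/66865 - 40656*sqrt(13)/13373 ≈ -6888.8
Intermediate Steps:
d = 121/(-347 + 2*sqrt(13)) (d = 121/((sqrt(52) - 384) + 37) = 121/((2*sqrt(13) - 384) + 37) = 121/((-384 + 2*sqrt(13)) + 37) = 121/(-347 + 2*sqrt(13)) ≈ -0.35610)
Z(W, z) = -28/5 + z/5 (Z(W, z) = -2 + (-18 + z)/5 = -2 + (-18/5 + z/5) = -28/5 + z/5)
(Z(-18, 7) + d)*R = ((-28/5 + (1/5)*7) + (-41987/120357 - 242*sqrt(13)/120357))*1512 = ((-28/5 + 7/5) + (-41987/120357 - 242*sqrt(13)/120357))*1512 = (-21/5 + (-41987/120357 - 242*sqrt(13)/120357))*1512 = (-2737432/601785 - 242*sqrt(13)/120357)*1512 = -459888576/66865 - 40656*sqrt(13)/13373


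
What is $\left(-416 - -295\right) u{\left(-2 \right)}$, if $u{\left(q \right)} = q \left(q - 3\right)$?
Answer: $-1210$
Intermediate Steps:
$u{\left(q \right)} = q \left(-3 + q\right)$
$\left(-416 - -295\right) u{\left(-2 \right)} = \left(-416 - -295\right) \left(- 2 \left(-3 - 2\right)\right) = \left(-416 + 295\right) \left(\left(-2\right) \left(-5\right)\right) = \left(-121\right) 10 = -1210$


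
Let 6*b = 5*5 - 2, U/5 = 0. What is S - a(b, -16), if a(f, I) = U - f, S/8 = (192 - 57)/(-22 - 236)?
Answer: -91/258 ≈ -0.35271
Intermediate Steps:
U = 0 (U = 5*0 = 0)
b = 23/6 (b = (5*5 - 2)/6 = (25 - 2)/6 = (1/6)*23 = 23/6 ≈ 3.8333)
S = -180/43 (S = 8*((192 - 57)/(-22 - 236)) = 8*(135/(-258)) = 8*(135*(-1/258)) = 8*(-45/86) = -180/43 ≈ -4.1860)
a(f, I) = -f (a(f, I) = 0 - f = -f)
S - a(b, -16) = -180/43 - (-1)*23/6 = -180/43 - 1*(-23/6) = -180/43 + 23/6 = -91/258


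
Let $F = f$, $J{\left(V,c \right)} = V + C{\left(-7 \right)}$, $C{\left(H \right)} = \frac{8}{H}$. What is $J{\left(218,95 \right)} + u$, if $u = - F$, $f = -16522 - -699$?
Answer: $\frac{112279}{7} \approx 16040.0$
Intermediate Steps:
$J{\left(V,c \right)} = - \frac{8}{7} + V$ ($J{\left(V,c \right)} = V + \frac{8}{-7} = V + 8 \left(- \frac{1}{7}\right) = V - \frac{8}{7} = - \frac{8}{7} + V$)
$f = -15823$ ($f = -16522 + 699 = -15823$)
$F = -15823$
$u = 15823$ ($u = \left(-1\right) \left(-15823\right) = 15823$)
$J{\left(218,95 \right)} + u = \left(- \frac{8}{7} + 218\right) + 15823 = \frac{1518}{7} + 15823 = \frac{112279}{7}$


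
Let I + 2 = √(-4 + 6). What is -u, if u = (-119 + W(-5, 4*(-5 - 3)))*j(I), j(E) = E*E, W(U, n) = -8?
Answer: 762 - 508*√2 ≈ 43.580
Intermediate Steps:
I = -2 + √2 (I = -2 + √(-4 + 6) = -2 + √2 ≈ -0.58579)
j(E) = E²
u = -127*(-2 + √2)² (u = (-119 - 8)*(-2 + √2)² = -127*(-2 + √2)² ≈ -43.580)
-u = -(-762 + 508*√2) = 762 - 508*√2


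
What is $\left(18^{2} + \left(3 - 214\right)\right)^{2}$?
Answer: $12769$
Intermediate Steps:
$\left(18^{2} + \left(3 - 214\right)\right)^{2} = \left(324 + \left(3 - 214\right)\right)^{2} = \left(324 - 211\right)^{2} = 113^{2} = 12769$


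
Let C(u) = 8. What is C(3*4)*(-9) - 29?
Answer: -101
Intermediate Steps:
C(3*4)*(-9) - 29 = 8*(-9) - 29 = -72 - 29 = -101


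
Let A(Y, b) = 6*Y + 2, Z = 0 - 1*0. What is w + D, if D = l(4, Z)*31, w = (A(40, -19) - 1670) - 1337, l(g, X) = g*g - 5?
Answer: -2424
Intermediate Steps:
Z = 0 (Z = 0 + 0 = 0)
l(g, X) = -5 + g² (l(g, X) = g² - 5 = -5 + g²)
A(Y, b) = 2 + 6*Y
w = -2765 (w = ((2 + 6*40) - 1670) - 1337 = ((2 + 240) - 1670) - 1337 = (242 - 1670) - 1337 = -1428 - 1337 = -2765)
D = 341 (D = (-5 + 4²)*31 = (-5 + 16)*31 = 11*31 = 341)
w + D = -2765 + 341 = -2424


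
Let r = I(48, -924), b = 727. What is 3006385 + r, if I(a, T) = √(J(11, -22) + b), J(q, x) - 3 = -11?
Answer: 3006385 + √719 ≈ 3.0064e+6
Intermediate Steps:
J(q, x) = -8 (J(q, x) = 3 - 11 = -8)
I(a, T) = √719 (I(a, T) = √(-8 + 727) = √719)
r = √719 ≈ 26.814
3006385 + r = 3006385 + √719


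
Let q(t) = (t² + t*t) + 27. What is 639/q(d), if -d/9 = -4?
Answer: 71/291 ≈ 0.24399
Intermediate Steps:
d = 36 (d = -9*(-4) = 36)
q(t) = 27 + 2*t² (q(t) = (t² + t²) + 27 = 2*t² + 27 = 27 + 2*t²)
639/q(d) = 639/(27 + 2*36²) = 639/(27 + 2*1296) = 639/(27 + 2592) = 639/2619 = 639*(1/2619) = 71/291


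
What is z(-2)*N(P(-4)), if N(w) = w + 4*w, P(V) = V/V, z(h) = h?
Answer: -10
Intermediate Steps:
P(V) = 1
N(w) = 5*w
z(-2)*N(P(-4)) = -10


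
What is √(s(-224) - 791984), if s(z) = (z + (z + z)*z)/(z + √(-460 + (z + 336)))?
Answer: 4*√((5547017 - 49499*I*√87)/(-112 + I*√87)) ≈ 0.020765 - 890.18*I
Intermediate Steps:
s(z) = (z + 2*z²)/(z + √(-124 + z)) (s(z) = (z + (2*z)*z)/(z + √(-460 + (336 + z))) = (z + 2*z²)/(z + √(-124 + z)))
√(s(-224) - 791984) = √(-224*(1 + 2*(-224))/(-224 + √(-124 - 224)) - 791984) = √(-224*(1 - 448)/(-224 + √(-348)) - 791984) = √(-224*(-447)/(-224 + 2*I*√87) - 791984) = √(100128/(-224 + 2*I*√87) - 791984) = √(-791984 + 100128/(-224 + 2*I*√87))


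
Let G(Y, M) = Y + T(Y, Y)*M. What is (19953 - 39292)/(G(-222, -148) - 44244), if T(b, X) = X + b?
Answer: -19339/21246 ≈ -0.91024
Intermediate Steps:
G(Y, M) = Y + 2*M*Y (G(Y, M) = Y + (Y + Y)*M = Y + (2*Y)*M = Y + 2*M*Y)
(19953 - 39292)/(G(-222, -148) - 44244) = (19953 - 39292)/(-222*(1 + 2*(-148)) - 44244) = -19339/(-222*(1 - 296) - 44244) = -19339/(-222*(-295) - 44244) = -19339/(65490 - 44244) = -19339/21246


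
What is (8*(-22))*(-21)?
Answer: 3696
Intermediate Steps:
(8*(-22))*(-21) = -176*(-21) = 3696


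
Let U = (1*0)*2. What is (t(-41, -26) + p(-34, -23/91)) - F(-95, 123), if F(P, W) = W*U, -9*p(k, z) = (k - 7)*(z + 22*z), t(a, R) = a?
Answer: -55268/819 ≈ -67.482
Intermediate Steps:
U = 0 (U = 0*2 = 0)
p(k, z) = -23*z*(-7 + k)/9 (p(k, z) = -(k - 7)*(z + 22*z)/9 = -(-7 + k)*23*z/9 = -23*z*(-7 + k)/9)
F(P, W) = 0 (F(P, W) = W*0 = 0)
(t(-41, -26) + p(-34, -23/91)) - F(-95, 123) = (-41 + 23*(-23/91)*(7 - 1*(-34))/9) - 1*0 = (-41 + 23*(-23*1/91)*(7 + 34)/9) + 0 = (-41 + (23/9)*(-23/91)*41) + 0 = (-41 - 21689/819) + 0 = -55268/819 + 0 = -55268/819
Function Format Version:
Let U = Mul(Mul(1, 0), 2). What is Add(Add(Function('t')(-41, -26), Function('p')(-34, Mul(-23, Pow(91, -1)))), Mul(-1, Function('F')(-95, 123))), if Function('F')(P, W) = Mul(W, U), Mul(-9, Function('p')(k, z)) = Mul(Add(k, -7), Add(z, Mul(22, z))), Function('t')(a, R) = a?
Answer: Rational(-55268, 819) ≈ -67.482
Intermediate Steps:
U = 0 (U = Mul(0, 2) = 0)
Function('p')(k, z) = Mul(Rational(-23, 9), z, Add(-7, k)) (Function('p')(k, z) = Mul(Rational(-1, 9), Mul(Add(k, -7), Add(z, Mul(22, z)))) = Mul(Rational(-1, 9), Mul(Add(-7, k), Mul(23, z))) = Mul(Rational(-1, 9), Mul(23, z, Add(-7, k))) = Mul(Rational(-23, 9), z, Add(-7, k)))
Function('F')(P, W) = 0 (Function('F')(P, W) = Mul(W, 0) = 0)
Add(Add(Function('t')(-41, -26), Function('p')(-34, Mul(-23, Pow(91, -1)))), Mul(-1, Function('F')(-95, 123))) = Add(Add(-41, Mul(Rational(23, 9), Mul(-23, Pow(91, -1)), Add(7, Mul(-1, -34)))), Mul(-1, 0)) = Add(Add(-41, Mul(Rational(23, 9), Mul(-23, Rational(1, 91)), Add(7, 34))), 0) = Add(Add(-41, Mul(Rational(23, 9), Rational(-23, 91), 41)), 0) = Add(Add(-41, Rational(-21689, 819)), 0) = Add(Rational(-55268, 819), 0) = Rational(-55268, 819)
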